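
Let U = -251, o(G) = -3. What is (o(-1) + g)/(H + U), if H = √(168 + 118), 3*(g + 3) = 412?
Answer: -98894/188145 - 394*√286/188145 ≈ -0.56104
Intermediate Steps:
g = 403/3 (g = -3 + (⅓)*412 = -3 + 412/3 = 403/3 ≈ 134.33)
H = √286 ≈ 16.912
(o(-1) + g)/(H + U) = (-3 + 403/3)/(√286 - 251) = 394/(3*(-251 + √286))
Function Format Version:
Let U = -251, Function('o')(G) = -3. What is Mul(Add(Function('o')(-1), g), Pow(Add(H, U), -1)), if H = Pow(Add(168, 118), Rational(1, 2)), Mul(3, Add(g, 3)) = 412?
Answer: Add(Rational(-98894, 188145), Mul(Rational(-394, 188145), Pow(286, Rational(1, 2)))) ≈ -0.56104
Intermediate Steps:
g = Rational(403, 3) (g = Add(-3, Mul(Rational(1, 3), 412)) = Add(-3, Rational(412, 3)) = Rational(403, 3) ≈ 134.33)
H = Pow(286, Rational(1, 2)) ≈ 16.912
Mul(Add(Function('o')(-1), g), Pow(Add(H, U), -1)) = Mul(Add(-3, Rational(403, 3)), Pow(Add(Pow(286, Rational(1, 2)), -251), -1)) = Mul(Rational(394, 3), Pow(Add(-251, Pow(286, Rational(1, 2))), -1))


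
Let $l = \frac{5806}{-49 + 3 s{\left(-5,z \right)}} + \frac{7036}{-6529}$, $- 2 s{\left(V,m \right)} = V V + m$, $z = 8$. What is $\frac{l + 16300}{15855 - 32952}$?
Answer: $- \frac{20888071060}{21990383661} \approx -0.94987$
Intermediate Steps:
$s{\left(V,m \right)} = - \frac{m}{2} - \frac{V^{2}}{2}$ ($s{\left(V,m \right)} = - \frac{V V + m}{2} = - \frac{V^{2} + m}{2} = - \frac{m + V^{2}}{2} = - \frac{m}{2} - \frac{V^{2}}{2}$)
$l = - \frac{77200840}{1286213}$ ($l = \frac{5806}{-49 + 3 \left(\left(- \frac{1}{2}\right) 8 - \frac{\left(-5\right)^{2}}{2}\right)} + \frac{7036}{-6529} = \frac{5806}{-49 + 3 \left(-4 - \frac{25}{2}\right)} + 7036 \left(- \frac{1}{6529}\right) = \frac{5806}{-49 + 3 \left(-4 - \frac{25}{2}\right)} - \frac{7036}{6529} = \frac{5806}{-49 + 3 \left(- \frac{33}{2}\right)} - \frac{7036}{6529} = \frac{5806}{-49 - \frac{99}{2}} - \frac{7036}{6529} = \frac{5806}{- \frac{197}{2}} - \frac{7036}{6529} = 5806 \left(- \frac{2}{197}\right) - \frac{7036}{6529} = - \frac{11612}{197} - \frac{7036}{6529} = - \frac{77200840}{1286213} \approx -60.022$)
$\frac{l + 16300}{15855 - 32952} = \frac{- \frac{77200840}{1286213} + 16300}{15855 - 32952} = \frac{20888071060}{1286213 \left(-17097\right)} = \frac{20888071060}{1286213} \left(- \frac{1}{17097}\right) = - \frac{20888071060}{21990383661}$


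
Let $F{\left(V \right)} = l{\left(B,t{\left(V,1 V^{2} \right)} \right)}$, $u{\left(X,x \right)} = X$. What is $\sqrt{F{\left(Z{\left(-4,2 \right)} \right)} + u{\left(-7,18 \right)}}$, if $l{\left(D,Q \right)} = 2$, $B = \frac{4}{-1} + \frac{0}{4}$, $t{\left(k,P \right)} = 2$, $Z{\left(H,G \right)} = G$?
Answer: $i \sqrt{5} \approx 2.2361 i$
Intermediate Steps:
$B = -4$ ($B = 4 \left(-1\right) + 0 \cdot \frac{1}{4} = -4 + 0 = -4$)
$F{\left(V \right)} = 2$
$\sqrt{F{\left(Z{\left(-4,2 \right)} \right)} + u{\left(-7,18 \right)}} = \sqrt{2 - 7} = \sqrt{-5} = i \sqrt{5}$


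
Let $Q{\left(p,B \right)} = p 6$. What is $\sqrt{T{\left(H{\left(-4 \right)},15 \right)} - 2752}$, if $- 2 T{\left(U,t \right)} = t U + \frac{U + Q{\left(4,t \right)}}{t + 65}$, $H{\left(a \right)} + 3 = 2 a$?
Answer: $\frac{7 i \sqrt{87170}}{40} \approx 51.668 i$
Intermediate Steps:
$Q{\left(p,B \right)} = 6 p$
$H{\left(a \right)} = -3 + 2 a$
$T{\left(U,t \right)} = - \frac{U t}{2} - \frac{24 + U}{2 \left(65 + t\right)}$ ($T{\left(U,t \right)} = - \frac{t U + \frac{U + 6 \cdot 4}{t + 65}}{2} = - \frac{U t + \frac{U + 24}{65 + t}}{2} = - \frac{U t + \frac{24 + U}{65 + t}}{2} = - \frac{U t}{2} - \frac{24 + U}{2 \left(65 + t\right)}$)
$\sqrt{T{\left(H{\left(-4 \right)},15 \right)} - 2752} = \sqrt{\frac{-24 - \left(-3 + 2 \left(-4\right)\right) - \left(-3 + 2 \left(-4\right)\right) 15^{2} - 65 \left(-3 + 2 \left(-4\right)\right) 15}{2 \left(65 + 15\right)} - 2752} = \sqrt{\frac{-24 - \left(-3 - 8\right) - \left(-3 - 8\right) 225 - 65 \left(-3 - 8\right) 15}{2 \cdot 80} - 2752} = \sqrt{\frac{1}{2} \cdot \frac{1}{80} \left(-24 - -11 - \left(-11\right) 225 - \left(-715\right) 15\right) - 2752} = \sqrt{\frac{1}{2} \cdot \frac{1}{80} \left(-24 + 11 + 2475 + 10725\right) - 2752} = \sqrt{\frac{1}{2} \cdot \frac{1}{80} \cdot 13187 - 2752} = \sqrt{\frac{13187}{160} - 2752} = \sqrt{- \frac{427133}{160}} = \frac{7 i \sqrt{87170}}{40}$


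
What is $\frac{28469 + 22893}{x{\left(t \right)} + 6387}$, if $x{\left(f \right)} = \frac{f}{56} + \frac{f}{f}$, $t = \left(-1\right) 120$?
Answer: $\frac{359534}{44701} \approx 8.0431$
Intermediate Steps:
$t = -120$
$x{\left(f \right)} = 1 + \frac{f}{56}$ ($x{\left(f \right)} = f \frac{1}{56} + 1 = \frac{f}{56} + 1 = 1 + \frac{f}{56}$)
$\frac{28469 + 22893}{x{\left(t \right)} + 6387} = \frac{28469 + 22893}{\left(1 + \frac{1}{56} \left(-120\right)\right) + 6387} = \frac{51362}{\left(1 - \frac{15}{7}\right) + 6387} = \frac{51362}{- \frac{8}{7} + 6387} = \frac{51362}{\frac{44701}{7}} = 51362 \cdot \frac{7}{44701} = \frac{359534}{44701}$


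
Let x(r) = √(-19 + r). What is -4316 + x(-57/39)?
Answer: -4316 + I*√3458/13 ≈ -4316.0 + 4.5234*I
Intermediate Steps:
-4316 + x(-57/39) = -4316 + √(-19 - 57/39) = -4316 + √(-19 - 57*1/39) = -4316 + √(-19 - 19/13) = -4316 + √(-266/13) = -4316 + I*√3458/13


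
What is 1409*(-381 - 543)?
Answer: -1301916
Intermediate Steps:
1409*(-381 - 543) = 1409*(-924) = -1301916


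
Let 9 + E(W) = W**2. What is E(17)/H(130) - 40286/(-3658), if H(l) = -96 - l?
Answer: 2020099/206677 ≈ 9.7742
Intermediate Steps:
E(W) = -9 + W**2
E(17)/H(130) - 40286/(-3658) = (-9 + 17**2)/(-96 - 1*130) - 40286/(-3658) = (-9 + 289)/(-96 - 130) - 40286*(-1/3658) = 280/(-226) + 20143/1829 = 280*(-1/226) + 20143/1829 = -140/113 + 20143/1829 = 2020099/206677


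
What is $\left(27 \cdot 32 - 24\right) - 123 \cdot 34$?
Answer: $-3342$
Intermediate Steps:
$\left(27 \cdot 32 - 24\right) - 123 \cdot 34 = \left(864 - 24\right) - 4182 = 840 - 4182 = -3342$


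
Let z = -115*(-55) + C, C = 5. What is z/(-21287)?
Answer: -6330/21287 ≈ -0.29736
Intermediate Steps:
z = 6330 (z = -115*(-55) + 5 = 6325 + 5 = 6330)
z/(-21287) = 6330/(-21287) = 6330*(-1/21287) = -6330/21287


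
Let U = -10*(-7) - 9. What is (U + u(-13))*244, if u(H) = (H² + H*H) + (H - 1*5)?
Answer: 92964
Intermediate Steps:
U = 61 (U = 70 - 9 = 61)
u(H) = -5 + H + 2*H² (u(H) = (H² + H²) + (H - 5) = 2*H² + (-5 + H) = -5 + H + 2*H²)
(U + u(-13))*244 = (61 + (-5 - 13 + 2*(-13)²))*244 = (61 + (-5 - 13 + 2*169))*244 = (61 + (-5 - 13 + 338))*244 = (61 + 320)*244 = 381*244 = 92964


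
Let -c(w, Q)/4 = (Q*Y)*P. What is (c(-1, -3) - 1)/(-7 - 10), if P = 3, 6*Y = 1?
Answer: -5/17 ≈ -0.29412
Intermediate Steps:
Y = ⅙ (Y = (⅙)*1 = ⅙ ≈ 0.16667)
c(w, Q) = -2*Q (c(w, Q) = -4*Q*(⅙)*3 = -4*Q/6*3 = -2*Q)
(c(-1, -3) - 1)/(-7 - 10) = (-2*(-3) - 1)/(-7 - 10) = (6 - 1)/(-17) = -1/17*5 = -5/17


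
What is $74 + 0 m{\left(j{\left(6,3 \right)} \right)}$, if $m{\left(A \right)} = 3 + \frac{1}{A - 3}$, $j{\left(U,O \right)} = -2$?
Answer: $74$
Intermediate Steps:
$m{\left(A \right)} = 3 + \frac{1}{-3 + A}$
$74 + 0 m{\left(j{\left(6,3 \right)} \right)} = 74 + 0 \frac{-8 + 3 \left(-2\right)}{-3 - 2} = 74 + 0 \frac{-8 - 6}{-5} = 74 + 0 \left(\left(- \frac{1}{5}\right) \left(-14\right)\right) = 74 + 0 \cdot \frac{14}{5} = 74 + 0 = 74$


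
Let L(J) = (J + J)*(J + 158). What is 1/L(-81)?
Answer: -1/12474 ≈ -8.0167e-5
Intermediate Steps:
L(J) = 2*J*(158 + J) (L(J) = (2*J)*(158 + J) = 2*J*(158 + J))
1/L(-81) = 1/(2*(-81)*(158 - 81)) = 1/(2*(-81)*77) = 1/(-12474) = -1/12474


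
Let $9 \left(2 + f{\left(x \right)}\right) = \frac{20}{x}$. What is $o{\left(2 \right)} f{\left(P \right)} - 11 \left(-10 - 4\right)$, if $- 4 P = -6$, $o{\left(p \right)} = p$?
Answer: $\frac{4130}{27} \approx 152.96$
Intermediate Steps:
$P = \frac{3}{2}$ ($P = \left(- \frac{1}{4}\right) \left(-6\right) = \frac{3}{2} \approx 1.5$)
$f{\left(x \right)} = -2 + \frac{20}{9 x}$ ($f{\left(x \right)} = -2 + \frac{20 \frac{1}{x}}{9} = -2 + \frac{20}{9 x}$)
$o{\left(2 \right)} f{\left(P \right)} - 11 \left(-10 - 4\right) = 2 \left(-2 + \frac{20}{9 \cdot \frac{3}{2}}\right) - 11 \left(-10 - 4\right) = 2 \left(-2 + \frac{20}{9} \cdot \frac{2}{3}\right) - -154 = 2 \left(-2 + \frac{40}{27}\right) + 154 = 2 \left(- \frac{14}{27}\right) + 154 = - \frac{28}{27} + 154 = \frac{4130}{27}$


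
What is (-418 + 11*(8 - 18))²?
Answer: 278784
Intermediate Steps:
(-418 + 11*(8 - 18))² = (-418 + 11*(-10))² = (-418 - 110)² = (-528)² = 278784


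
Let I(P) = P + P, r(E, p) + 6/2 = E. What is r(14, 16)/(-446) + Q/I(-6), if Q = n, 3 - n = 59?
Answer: 6211/1338 ≈ 4.6420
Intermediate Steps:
n = -56 (n = 3 - 1*59 = 3 - 59 = -56)
r(E, p) = -3 + E
I(P) = 2*P
Q = -56
r(14, 16)/(-446) + Q/I(-6) = (-3 + 14)/(-446) - 56/(2*(-6)) = 11*(-1/446) - 56/(-12) = -11/446 - 56*(-1/12) = -11/446 + 14/3 = 6211/1338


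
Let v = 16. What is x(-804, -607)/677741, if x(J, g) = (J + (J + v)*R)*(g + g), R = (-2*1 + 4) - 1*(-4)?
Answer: 6715848/677741 ≈ 9.9092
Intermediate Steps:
R = 6 (R = (-2 + 4) + 4 = 2 + 4 = 6)
x(J, g) = 2*g*(96 + 7*J) (x(J, g) = (J + (J + 16)*6)*(g + g) = (J + (16 + J)*6)*(2*g) = (J + (96 + 6*J))*(2*g) = (96 + 7*J)*(2*g) = 2*g*(96 + 7*J))
x(-804, -607)/677741 = (2*(-607)*(96 + 7*(-804)))/677741 = (2*(-607)*(96 - 5628))*(1/677741) = (2*(-607)*(-5532))*(1/677741) = 6715848*(1/677741) = 6715848/677741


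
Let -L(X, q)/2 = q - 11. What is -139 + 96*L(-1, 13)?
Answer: -523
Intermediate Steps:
L(X, q) = 22 - 2*q (L(X, q) = -2*(q - 11) = -2*(-11 + q) = 22 - 2*q)
-139 + 96*L(-1, 13) = -139 + 96*(22 - 2*13) = -139 + 96*(22 - 26) = -139 + 96*(-4) = -139 - 384 = -523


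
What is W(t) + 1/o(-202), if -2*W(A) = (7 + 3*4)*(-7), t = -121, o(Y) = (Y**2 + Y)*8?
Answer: 21600265/324816 ≈ 66.500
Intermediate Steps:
o(Y) = 8*Y + 8*Y**2 (o(Y) = (Y + Y**2)*8 = 8*Y + 8*Y**2)
W(A) = 133/2 (W(A) = -(7 + 3*4)*(-7)/2 = -(7 + 12)*(-7)/2 = -19*(-7)/2 = -1/2*(-133) = 133/2)
W(t) + 1/o(-202) = 133/2 + 1/(8*(-202)*(1 - 202)) = 133/2 + 1/(8*(-202)*(-201)) = 133/2 + 1/324816 = 21600265/324816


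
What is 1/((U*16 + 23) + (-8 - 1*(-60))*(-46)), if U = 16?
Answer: -1/2113 ≈ -0.00047326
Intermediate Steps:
1/((U*16 + 23) + (-8 - 1*(-60))*(-46)) = 1/((16*16 + 23) + (-8 - 1*(-60))*(-46)) = 1/((256 + 23) + (-8 + 60)*(-46)) = 1/(279 + 52*(-46)) = 1/(279 - 2392) = 1/(-2113) = -1/2113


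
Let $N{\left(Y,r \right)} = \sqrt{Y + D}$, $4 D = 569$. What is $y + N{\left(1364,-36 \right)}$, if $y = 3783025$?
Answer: $3783025 + \frac{5 \sqrt{241}}{2} \approx 3.7831 \cdot 10^{6}$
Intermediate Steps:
$D = \frac{569}{4}$ ($D = \frac{1}{4} \cdot 569 = \frac{569}{4} \approx 142.25$)
$N{\left(Y,r \right)} = \sqrt{\frac{569}{4} + Y}$ ($N{\left(Y,r \right)} = \sqrt{Y + \frac{569}{4}} = \sqrt{\frac{569}{4} + Y}$)
$y + N{\left(1364,-36 \right)} = 3783025 + \frac{\sqrt{569 + 4 \cdot 1364}}{2} = 3783025 + \frac{\sqrt{569 + 5456}}{2} = 3783025 + \frac{\sqrt{6025}}{2} = 3783025 + \frac{5 \sqrt{241}}{2}$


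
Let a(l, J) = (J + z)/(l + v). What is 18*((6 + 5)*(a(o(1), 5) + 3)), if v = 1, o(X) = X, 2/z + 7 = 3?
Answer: 2079/2 ≈ 1039.5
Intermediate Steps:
z = -½ (z = 2/(-7 + 3) = 2/(-4) = 2*(-¼) = -½ ≈ -0.50000)
a(l, J) = (-½ + J)/(1 + l) (a(l, J) = (J - ½)/(l + 1) = (-½ + J)/(1 + l))
18*((6 + 5)*(a(o(1), 5) + 3)) = 18*((6 + 5)*((-½ + 5)/(1 + 1) + 3)) = 18*(11*((9/2)/2 + 3)) = 18*(11*((½)*(9/2) + 3)) = 18*(11*(9/4 + 3)) = 18*(11*(21/4)) = 18*(231/4) = 2079/2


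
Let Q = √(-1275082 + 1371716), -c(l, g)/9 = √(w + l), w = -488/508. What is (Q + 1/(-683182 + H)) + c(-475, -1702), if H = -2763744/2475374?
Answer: -1237687/845566861906 + √96634 - 9*I*√7676769/127 ≈ 310.86 - 196.35*I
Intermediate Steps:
w = -122/127 (w = -488*1/508 = -122/127 ≈ -0.96063)
c(l, g) = -9*√(-122/127 + l)
Q = √96634 ≈ 310.86
H = -1381872/1237687 (H = -2763744*1/2475374 = -1381872/1237687 ≈ -1.1165)
(Q + 1/(-683182 + H)) + c(-475, -1702) = (√96634 + 1/(-683182 - 1381872/1237687)) - 9*√(-15494 + 16129*(-475))/127 = (√96634 + 1/(-845566861906/1237687)) - 9*√(-15494 - 7661275)/127 = (√96634 - 1237687/845566861906) - 9*I*√7676769/127 = (-1237687/845566861906 + √96634) - 9*I*√7676769/127 = -1237687/845566861906 + √96634 - 9*I*√7676769/127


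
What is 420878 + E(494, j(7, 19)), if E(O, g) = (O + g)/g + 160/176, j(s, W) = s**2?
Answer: 226859705/539 ≈ 4.2089e+5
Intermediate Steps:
E(O, g) = 10/11 + (O + g)/g (E(O, g) = (O + g)/g + 160*(1/176) = (O + g)/g + 10/11 = 10/11 + (O + g)/g)
420878 + E(494, j(7, 19)) = 420878 + (21/11 + 494/(7**2)) = 420878 + (21/11 + 494/49) = 420878 + 6463/539 = 226859705/539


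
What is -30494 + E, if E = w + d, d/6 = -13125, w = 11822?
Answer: -97422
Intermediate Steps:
d = -78750 (d = 6*(-13125) = -78750)
E = -66928 (E = 11822 - 78750 = -66928)
-30494 + E = -30494 - 66928 = -97422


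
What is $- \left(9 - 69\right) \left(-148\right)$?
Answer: $-8880$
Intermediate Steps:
$- \left(9 - 69\right) \left(-148\right) = - \left(-60\right) \left(-148\right) = \left(-1\right) 8880 = -8880$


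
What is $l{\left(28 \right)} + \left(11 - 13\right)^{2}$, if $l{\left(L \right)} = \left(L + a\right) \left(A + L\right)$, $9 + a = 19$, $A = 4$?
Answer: $1220$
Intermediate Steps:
$a = 10$ ($a = -9 + 19 = 10$)
$l{\left(L \right)} = \left(4 + L\right) \left(10 + L\right)$ ($l{\left(L \right)} = \left(L + 10\right) \left(4 + L\right) = \left(10 + L\right) \left(4 + L\right) = \left(4 + L\right) \left(10 + L\right)$)
$l{\left(28 \right)} + \left(11 - 13\right)^{2} = \left(40 + 28^{2} + 14 \cdot 28\right) + \left(11 - 13\right)^{2} = \left(40 + 784 + 392\right) + \left(-2\right)^{2} = 1216 + 4 = 1220$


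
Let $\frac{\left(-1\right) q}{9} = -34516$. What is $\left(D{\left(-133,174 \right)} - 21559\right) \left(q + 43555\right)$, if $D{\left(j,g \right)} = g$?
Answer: $-7574545615$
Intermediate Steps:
$q = 310644$ ($q = \left(-9\right) \left(-34516\right) = 310644$)
$\left(D{\left(-133,174 \right)} - 21559\right) \left(q + 43555\right) = \left(174 - 21559\right) \left(310644 + 43555\right) = \left(-21385\right) 354199 = -7574545615$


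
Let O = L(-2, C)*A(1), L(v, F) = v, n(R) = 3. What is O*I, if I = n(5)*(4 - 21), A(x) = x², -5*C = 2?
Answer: 102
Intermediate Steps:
C = -⅖ (C = -⅕*2 = -⅖ ≈ -0.40000)
I = -51 (I = 3*(4 - 21) = 3*(-17) = -51)
O = -2 (O = -2*1² = -2*1 = -2)
O*I = -2*(-51) = 102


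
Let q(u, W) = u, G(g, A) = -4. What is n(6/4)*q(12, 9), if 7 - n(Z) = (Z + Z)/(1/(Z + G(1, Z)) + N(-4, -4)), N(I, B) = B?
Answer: 1014/11 ≈ 92.182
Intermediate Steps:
n(Z) = 7 - 2*Z/(-4 + 1/(-4 + Z)) (n(Z) = 7 - (Z + Z)/(1/(Z - 4) - 4) = 7 - 2*Z/(1/(-4 + Z) - 4) = 7 - 2*Z/(-4 + 1/(-4 + Z)))
n(6/4)*q(12, 9) = ((119 - 120/4 - 2*(6/4)²)/(17 - 24/4))*12 = ((119 - 120/4 - 2*(6*(¼))²)/(17 - 24/4))*12 = ((119 - 20*3/2 - 2*(3/2)²)/(17 - 4*3/2))*12 = ((119 - 30 - 2*9/4)/(17 - 6))*12 = ((119 - 30 - 9/2)/11)*12 = ((1/11)*(169/2))*12 = (169/22)*12 = 1014/11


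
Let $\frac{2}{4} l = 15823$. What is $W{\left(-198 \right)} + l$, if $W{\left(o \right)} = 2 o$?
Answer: $31250$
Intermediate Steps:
$l = 31646$ ($l = 2 \cdot 15823 = 31646$)
$W{\left(-198 \right)} + l = 2 \left(-198\right) + 31646 = -396 + 31646 = 31250$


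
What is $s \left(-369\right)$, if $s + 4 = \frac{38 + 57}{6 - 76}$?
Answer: $\frac{27675}{14} \approx 1976.8$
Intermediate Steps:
$s = - \frac{75}{14}$ ($s = -4 + \frac{38 + 57}{6 - 76} = -4 + \frac{95}{-70} = -4 + 95 \left(- \frac{1}{70}\right) = -4 - \frac{19}{14} = - \frac{75}{14} \approx -5.3571$)
$s \left(-369\right) = \left(- \frac{75}{14}\right) \left(-369\right) = \frac{27675}{14}$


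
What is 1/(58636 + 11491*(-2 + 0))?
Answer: 1/35654 ≈ 2.8047e-5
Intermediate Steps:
1/(58636 + 11491*(-2 + 0)) = 1/(58636 + 11491*(-2)) = 1/(58636 - 22982) = 1/35654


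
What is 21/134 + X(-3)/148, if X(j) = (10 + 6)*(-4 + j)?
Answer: -2975/4958 ≈ -0.60004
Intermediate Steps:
X(j) = -64 + 16*j (X(j) = 16*(-4 + j) = -64 + 16*j)
21/134 + X(-3)/148 = 21/134 + (-64 + 16*(-3))/148 = 21*(1/134) + (-64 - 48)*(1/148) = 21/134 - 112*1/148 = 21/134 - 28/37 = -2975/4958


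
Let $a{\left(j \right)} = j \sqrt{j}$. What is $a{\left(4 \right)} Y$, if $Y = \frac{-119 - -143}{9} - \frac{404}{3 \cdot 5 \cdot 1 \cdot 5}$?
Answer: $- \frac{544}{25} \approx -21.76$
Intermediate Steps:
$a{\left(j \right)} = j^{\frac{3}{2}}$
$Y = - \frac{68}{25}$ ($Y = \left(-119 + 143\right) \frac{1}{9} - \frac{404}{3 \cdot 5 \cdot 5} = 24 \cdot \frac{1}{9} - \frac{404}{15 \cdot 5} = \frac{8}{3} - \frac{404}{75} = - \frac{68}{25} \approx -2.72$)
$a{\left(4 \right)} Y = 4^{\frac{3}{2}} \left(- \frac{68}{25}\right) = 8 \left(- \frac{68}{25}\right) = - \frac{544}{25}$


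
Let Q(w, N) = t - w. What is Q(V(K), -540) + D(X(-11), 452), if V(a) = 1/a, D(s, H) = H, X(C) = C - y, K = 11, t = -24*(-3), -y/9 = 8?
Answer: 5763/11 ≈ 523.91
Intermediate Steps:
y = -72 (y = -9*8 = -72)
t = 72
X(C) = 72 + C (X(C) = C - 1*(-72) = C + 72 = 72 + C)
V(a) = 1/a
Q(w, N) = 72 - w
Q(V(K), -540) + D(X(-11), 452) = (72 - 1/11) + 452 = 791/11 + 452 = 5763/11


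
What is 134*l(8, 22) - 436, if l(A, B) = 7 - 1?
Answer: 368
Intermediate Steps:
l(A, B) = 6
134*l(8, 22) - 436 = 134*6 - 436 = 804 - 436 = 368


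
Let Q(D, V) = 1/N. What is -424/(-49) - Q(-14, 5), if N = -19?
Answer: 8105/931 ≈ 8.7057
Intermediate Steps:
Q(D, V) = -1/19 (Q(D, V) = 1/(-19) = -1/19)
-424/(-49) - Q(-14, 5) = -424/(-49) - 1*(-1/19) = -424*(-1/49) + 1/19 = 424/49 + 1/19 = 8105/931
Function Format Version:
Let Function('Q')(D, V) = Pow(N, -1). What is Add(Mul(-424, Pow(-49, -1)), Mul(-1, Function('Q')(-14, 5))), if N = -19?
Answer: Rational(8105, 931) ≈ 8.7057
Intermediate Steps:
Function('Q')(D, V) = Rational(-1, 19) (Function('Q')(D, V) = Pow(-19, -1) = Rational(-1, 19))
Add(Mul(-424, Pow(-49, -1)), Mul(-1, Function('Q')(-14, 5))) = Add(Mul(-424, Pow(-49, -1)), Mul(-1, Rational(-1, 19))) = Add(Mul(-424, Rational(-1, 49)), Rational(1, 19)) = Add(Rational(424, 49), Rational(1, 19)) = Rational(8105, 931)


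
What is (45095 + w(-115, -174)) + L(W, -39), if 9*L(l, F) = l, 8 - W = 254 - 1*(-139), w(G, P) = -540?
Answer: 400610/9 ≈ 44512.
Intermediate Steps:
W = -385 (W = 8 - (254 - 1*(-139)) = 8 - (254 + 139) = 8 - 1*393 = 8 - 393 = -385)
L(l, F) = l/9
(45095 + w(-115, -174)) + L(W, -39) = (45095 - 540) + (1/9)*(-385) = 44555 - 385/9 = 400610/9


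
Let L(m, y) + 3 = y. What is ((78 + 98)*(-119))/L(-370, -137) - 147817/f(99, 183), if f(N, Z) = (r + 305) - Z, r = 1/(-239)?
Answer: -154831879/145785 ≈ -1062.1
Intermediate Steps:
L(m, y) = -3 + y
r = -1/239 ≈ -0.0041841
f(N, Z) = 72894/239 - Z (f(N, Z) = (-1/239 + 305) - Z = 72894/239 - Z)
((78 + 98)*(-119))/L(-370, -137) - 147817/f(99, 183) = ((78 + 98)*(-119))/(-3 - 137) - 147817/(72894/239 - 1*183) = (176*(-119))/(-140) - 147817/(72894/239 - 183) = -20944*(-1/140) - 147817/29157/239 = 748/5 - 147817*239/29157 = 748/5 - 35328263/29157 = -154831879/145785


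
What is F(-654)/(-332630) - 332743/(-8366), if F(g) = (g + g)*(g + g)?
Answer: 48183607933/1391391290 ≈ 34.630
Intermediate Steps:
F(g) = 4*g² (F(g) = (2*g)*(2*g) = 4*g²)
F(-654)/(-332630) - 332743/(-8366) = (4*(-654)²)/(-332630) - 332743/(-8366) = (4*427716)*(-1/332630) - 332743*(-1/8366) = 1710864*(-1/332630) + 332743/8366 = -855432/166315 + 332743/8366 = 48183607933/1391391290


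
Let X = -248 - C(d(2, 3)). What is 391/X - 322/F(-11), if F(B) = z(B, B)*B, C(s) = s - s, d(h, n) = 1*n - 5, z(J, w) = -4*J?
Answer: -27347/30008 ≈ -0.91132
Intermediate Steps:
d(h, n) = -5 + n (d(h, n) = n - 5 = -5 + n)
C(s) = 0
F(B) = -4*B² (F(B) = (-4*B)*B = -4*B²)
X = -248 (X = -248 - 1*0 = -248 + 0 = -248)
391/X - 322/F(-11) = 391/(-248) - 322/((-4*(-11)²)) = 391*(-1/248) - 322/((-4*121)) = -391/248 - 322/(-484) = -391/248 - 322*(-1/484) = -391/248 + 161/242 = -27347/30008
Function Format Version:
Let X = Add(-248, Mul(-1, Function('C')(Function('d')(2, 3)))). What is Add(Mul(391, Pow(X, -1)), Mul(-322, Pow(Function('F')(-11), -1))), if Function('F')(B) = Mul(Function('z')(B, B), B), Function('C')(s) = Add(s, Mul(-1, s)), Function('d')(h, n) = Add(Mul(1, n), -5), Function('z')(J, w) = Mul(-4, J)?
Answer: Rational(-27347, 30008) ≈ -0.91132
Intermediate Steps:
Function('d')(h, n) = Add(-5, n) (Function('d')(h, n) = Add(n, -5) = Add(-5, n))
Function('C')(s) = 0
Function('F')(B) = Mul(-4, Pow(B, 2)) (Function('F')(B) = Mul(Mul(-4, B), B) = Mul(-4, Pow(B, 2)))
X = -248 (X = Add(-248, Mul(-1, 0)) = Add(-248, 0) = -248)
Add(Mul(391, Pow(X, -1)), Mul(-322, Pow(Function('F')(-11), -1))) = Add(Mul(391, Pow(-248, -1)), Mul(-322, Pow(Mul(-4, Pow(-11, 2)), -1))) = Add(Mul(391, Rational(-1, 248)), Mul(-322, Pow(Mul(-4, 121), -1))) = Add(Rational(-391, 248), Mul(-322, Pow(-484, -1))) = Add(Rational(-391, 248), Mul(-322, Rational(-1, 484))) = Add(Rational(-391, 248), Rational(161, 242)) = Rational(-27347, 30008)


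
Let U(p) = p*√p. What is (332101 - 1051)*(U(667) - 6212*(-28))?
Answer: 57581512800 + 220810350*√667 ≈ 6.3284e+10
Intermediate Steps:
U(p) = p^(3/2)
(332101 - 1051)*(U(667) - 6212*(-28)) = (332101 - 1051)*(667^(3/2) - 6212*(-28)) = 331050*(667*√667 + 173936) = 331050*(173936 + 667*√667) = 57581512800 + 220810350*√667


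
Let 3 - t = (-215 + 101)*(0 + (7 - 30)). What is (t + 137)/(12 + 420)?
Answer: -1241/216 ≈ -5.7454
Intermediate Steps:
t = -2619 (t = 3 - (-215 + 101)*(0 + (7 - 30)) = 3 - (-114)*(0 - 23) = 3 - (-114)*(-23) = 3 - 1*2622 = 3 - 2622 = -2619)
(t + 137)/(12 + 420) = (-2619 + 137)/(12 + 420) = -2482/432 = -2482*1/432 = -1241/216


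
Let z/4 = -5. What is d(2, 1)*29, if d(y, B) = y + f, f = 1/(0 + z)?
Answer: 1131/20 ≈ 56.550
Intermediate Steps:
z = -20 (z = 4*(-5) = -20)
f = -1/20 (f = 1/(0 - 20) = 1/(-20) = -1/20 ≈ -0.050000)
d(y, B) = -1/20 + y (d(y, B) = y - 1/20 = -1/20 + y)
d(2, 1)*29 = (-1/20 + 2)*29 = (39/20)*29 = 1131/20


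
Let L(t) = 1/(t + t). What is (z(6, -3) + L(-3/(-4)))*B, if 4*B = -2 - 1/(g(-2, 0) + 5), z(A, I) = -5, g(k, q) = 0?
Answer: 143/60 ≈ 2.3833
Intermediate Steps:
B = -11/20 (B = (-2 - 1/(0 + 5))/4 = (-2 - 1/5)/4 = (1/4)*(-11/5) = -11/20 ≈ -0.55000)
L(t) = 1/(2*t)
(z(6, -3) + L(-3/(-4)))*B = (-5 + 1/(2*((-3/(-4)))))*(-11/20) = (-5 + 1/(2*((-3*(-1/4)))))*(-11/20) = (-5 + 1/(2*(3/4)))*(-11/20) = (-5 + (1/2)*(4/3))*(-11/20) = (-5 + 2/3)*(-11/20) = -13/3*(-11/20) = 143/60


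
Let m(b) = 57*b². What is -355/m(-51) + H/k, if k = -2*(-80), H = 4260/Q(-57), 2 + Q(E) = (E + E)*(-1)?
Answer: 31260661/132838272 ≈ 0.23533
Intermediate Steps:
Q(E) = -2 - 2*E (Q(E) = -2 + (E + E)*(-1) = -2 + (2*E)*(-1) = -2 - 2*E)
H = 1065/28 (H = 4260/(-2 - 2*(-57)) = 4260/(-2 + 114) = 4260/112 = 4260*(1/112) = 1065/28 ≈ 38.036)
k = 160
-355/m(-51) + H/k = -355/(57*(-51)²) + (1065/28)/160 = -355/(57*2601) + (1065/28)*(1/160) = -355/148257 + 213/896 = 31260661/132838272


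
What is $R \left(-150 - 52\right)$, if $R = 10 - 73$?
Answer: $12726$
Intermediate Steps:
$R = -63$
$R \left(-150 - 52\right) = - 63 \left(-150 - 52\right) = \left(-63\right) \left(-202\right) = 12726$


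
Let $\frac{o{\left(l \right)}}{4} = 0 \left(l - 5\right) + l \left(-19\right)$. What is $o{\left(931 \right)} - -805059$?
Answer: $734303$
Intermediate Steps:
$o{\left(l \right)} = - 76 l$ ($o{\left(l \right)} = 4 \left(0 \left(l - 5\right) + l \left(-19\right)\right) = 4 \left(0 \left(-5 + l\right) - 19 l\right) = 4 \left(0 - 19 l\right) = 4 \left(- 19 l\right) = - 76 l$)
$o{\left(931 \right)} - -805059 = \left(-76\right) 931 - -805059 = -70756 + 805059 = 734303$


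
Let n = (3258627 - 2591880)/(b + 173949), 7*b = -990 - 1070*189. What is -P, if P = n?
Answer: -1555743/338141 ≈ -4.6009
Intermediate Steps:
b = -203220/7 (b = (-990 - 1070*189)/7 = (-990 - 202230)/7 = (1/7)*(-203220) = -203220/7 ≈ -29031.)
n = 1555743/338141 (n = (3258627 - 2591880)/(-203220/7 + 173949) = 666747/(1014423/7) = 666747*(7/1014423) = 1555743/338141 ≈ 4.6009)
P = 1555743/338141 ≈ 4.6009
-P = -1*1555743/338141 = -1555743/338141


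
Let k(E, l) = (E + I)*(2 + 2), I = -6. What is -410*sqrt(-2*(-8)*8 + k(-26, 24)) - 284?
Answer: -284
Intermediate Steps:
k(E, l) = -24 + 4*E (k(E, l) = (E - 6)*(2 + 2) = (-6 + E)*4 = -24 + 4*E)
-410*sqrt(-2*(-8)*8 + k(-26, 24)) - 284 = -410*sqrt(-2*(-8)*8 + (-24 + 4*(-26))) - 284 = -410*sqrt(16*8 + (-24 - 104)) - 284 = -410*sqrt(128 - 128) - 284 = -410*sqrt(0) - 284 = -410*0 - 284 = 0 - 284 = -284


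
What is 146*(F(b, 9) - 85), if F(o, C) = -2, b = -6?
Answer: -12702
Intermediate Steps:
146*(F(b, 9) - 85) = 146*(-2 - 85) = 146*(-87) = -12702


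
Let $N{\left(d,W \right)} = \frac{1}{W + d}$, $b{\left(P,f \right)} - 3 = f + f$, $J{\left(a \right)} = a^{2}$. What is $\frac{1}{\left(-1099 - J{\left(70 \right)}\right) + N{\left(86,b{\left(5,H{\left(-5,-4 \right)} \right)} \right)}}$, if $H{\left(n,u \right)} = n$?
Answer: $- \frac{79}{473920} \approx -0.00016669$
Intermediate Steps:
$b{\left(P,f \right)} = 3 + 2 f$ ($b{\left(P,f \right)} = 3 + \left(f + f\right) = 3 + 2 f$)
$\frac{1}{\left(-1099 - J{\left(70 \right)}\right) + N{\left(86,b{\left(5,H{\left(-5,-4 \right)} \right)} \right)}} = \frac{1}{\left(-1099 - 70^{2}\right) + \frac{1}{\left(3 + 2 \left(-5\right)\right) + 86}} = \frac{1}{\left(-1099 - 4900\right) + \frac{1}{\left(3 - 10\right) + 86}} = \frac{1}{\left(-1099 - 4900\right) + \frac{1}{-7 + 86}} = \frac{1}{-5999 + \frac{1}{79}} = \frac{1}{- \frac{473920}{79}} = - \frac{79}{473920}$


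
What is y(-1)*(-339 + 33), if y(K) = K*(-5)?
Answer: -1530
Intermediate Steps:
y(K) = -5*K
y(-1)*(-339 + 33) = (-5*(-1))*(-339 + 33) = 5*(-306) = -1530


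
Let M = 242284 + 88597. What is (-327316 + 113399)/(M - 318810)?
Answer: -213917/12071 ≈ -17.722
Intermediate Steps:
M = 330881
(-327316 + 113399)/(M - 318810) = (-327316 + 113399)/(330881 - 318810) = -213917/12071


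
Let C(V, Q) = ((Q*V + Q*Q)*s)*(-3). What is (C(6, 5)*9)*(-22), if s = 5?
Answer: 163350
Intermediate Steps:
C(V, Q) = -15*Q² - 15*Q*V (C(V, Q) = ((Q*V + Q*Q)*5)*(-3) = ((Q*V + Q²)*5)*(-3) = ((Q² + Q*V)*5)*(-3) = (5*Q² + 5*Q*V)*(-3) = -15*Q² - 15*Q*V)
(C(6, 5)*9)*(-22) = (-15*5*(5 + 6)*9)*(-22) = (-15*5*11*9)*(-22) = -825*9*(-22) = -7425*(-22) = 163350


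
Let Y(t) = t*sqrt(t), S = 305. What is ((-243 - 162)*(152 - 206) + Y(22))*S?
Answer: 6670350 + 6710*sqrt(22) ≈ 6.7018e+6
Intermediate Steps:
Y(t) = t**(3/2)
((-243 - 162)*(152 - 206) + Y(22))*S = ((-243 - 162)*(152 - 206) + 22**(3/2))*305 = (-405*(-54) + 22*sqrt(22))*305 = (21870 + 22*sqrt(22))*305 = 6670350 + 6710*sqrt(22)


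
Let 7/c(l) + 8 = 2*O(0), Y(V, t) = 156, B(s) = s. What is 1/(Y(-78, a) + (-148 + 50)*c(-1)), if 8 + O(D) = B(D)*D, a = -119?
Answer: 12/2215 ≈ 0.0054176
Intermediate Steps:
O(D) = -8 + D² (O(D) = -8 + D*D = -8 + D²)
c(l) = -7/24 (c(l) = 7/(-8 + 2*(-8 + 0²)) = 7/(-8 + 2*(-8 + 0)) = 7/(-8 + 2*(-8)) = 7/(-8 - 16) = 7/(-24) = 7*(-1/24) = -7/24)
1/(Y(-78, a) + (-148 + 50)*c(-1)) = 1/(156 + (-148 + 50)*(-7/24)) = 1/(156 - 98*(-7/24)) = 1/(156 + 343/12) = 1/(2215/12) = 12/2215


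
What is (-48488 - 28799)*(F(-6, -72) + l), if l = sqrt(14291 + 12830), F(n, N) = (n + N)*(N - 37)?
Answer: -657094074 - 77287*sqrt(27121) ≈ -6.6982e+8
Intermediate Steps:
F(n, N) = (-37 + N)*(N + n) (F(n, N) = (N + n)*(-37 + N) = (-37 + N)*(N + n))
l = sqrt(27121) ≈ 164.68
(-48488 - 28799)*(F(-6, -72) + l) = (-48488 - 28799)*(((-72)**2 - 37*(-72) - 37*(-6) - 72*(-6)) + sqrt(27121)) = -77287*((5184 + 2664 + 222 + 432) + sqrt(27121)) = -77287*(8502 + sqrt(27121)) = -657094074 - 77287*sqrt(27121)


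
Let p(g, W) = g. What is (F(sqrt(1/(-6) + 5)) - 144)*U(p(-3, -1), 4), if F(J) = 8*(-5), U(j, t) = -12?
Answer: 2208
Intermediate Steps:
F(J) = -40
(F(sqrt(1/(-6) + 5)) - 144)*U(p(-3, -1), 4) = (-40 - 144)*(-12) = -184*(-12) = 2208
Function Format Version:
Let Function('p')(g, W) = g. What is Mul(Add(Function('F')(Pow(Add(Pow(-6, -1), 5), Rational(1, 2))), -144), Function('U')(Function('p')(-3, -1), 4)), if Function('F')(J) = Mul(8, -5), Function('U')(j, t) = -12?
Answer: 2208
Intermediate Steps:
Function('F')(J) = -40
Mul(Add(Function('F')(Pow(Add(Pow(-6, -1), 5), Rational(1, 2))), -144), Function('U')(Function('p')(-3, -1), 4)) = Mul(Add(-40, -144), -12) = Mul(-184, -12) = 2208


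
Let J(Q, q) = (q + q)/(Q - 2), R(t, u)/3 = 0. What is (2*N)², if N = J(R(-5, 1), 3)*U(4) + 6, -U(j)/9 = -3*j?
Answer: 404496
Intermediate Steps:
R(t, u) = 0 (R(t, u) = 3*0 = 0)
J(Q, q) = 2*q/(-2 + Q) (J(Q, q) = (2*q)/(-2 + Q) = 2*q/(-2 + Q))
U(j) = 27*j (U(j) = -(-27)*j = 27*j)
N = -318 (N = (2*3/(-2 + 0))*(27*4) + 6 = (2*3/(-2))*108 + 6 = (2*3*(-½))*108 + 6 = -3*108 + 6 = -324 + 6 = -318)
(2*N)² = (2*(-318))² = (-636)² = 404496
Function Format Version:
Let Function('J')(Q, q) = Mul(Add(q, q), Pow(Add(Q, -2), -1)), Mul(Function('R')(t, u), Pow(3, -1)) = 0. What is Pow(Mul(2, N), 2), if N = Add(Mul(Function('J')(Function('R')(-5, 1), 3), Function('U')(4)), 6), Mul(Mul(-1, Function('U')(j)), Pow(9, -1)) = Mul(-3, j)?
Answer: 404496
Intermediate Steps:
Function('R')(t, u) = 0 (Function('R')(t, u) = Mul(3, 0) = 0)
Function('J')(Q, q) = Mul(2, q, Pow(Add(-2, Q), -1)) (Function('J')(Q, q) = Mul(Mul(2, q), Pow(Add(-2, Q), -1)) = Mul(2, q, Pow(Add(-2, Q), -1)))
Function('U')(j) = Mul(27, j) (Function('U')(j) = Mul(-9, Mul(-3, j)) = Mul(27, j))
N = -318 (N = Add(Mul(Mul(2, 3, Pow(Add(-2, 0), -1)), Mul(27, 4)), 6) = Add(Mul(Mul(2, 3, Pow(-2, -1)), 108), 6) = Add(Mul(Mul(2, 3, Rational(-1, 2)), 108), 6) = Add(Mul(-3, 108), 6) = Add(-324, 6) = -318)
Pow(Mul(2, N), 2) = Pow(Mul(2, -318), 2) = Pow(-636, 2) = 404496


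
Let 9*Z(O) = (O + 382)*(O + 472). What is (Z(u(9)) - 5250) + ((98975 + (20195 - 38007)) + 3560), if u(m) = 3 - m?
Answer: 890473/9 ≈ 98942.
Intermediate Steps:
Z(O) = (382 + O)*(472 + O)/9 (Z(O) = ((O + 382)*(O + 472))/9 = ((382 + O)*(472 + O))/9 = (382 + O)*(472 + O)/9)
(Z(u(9)) - 5250) + ((98975 + (20195 - 38007)) + 3560) = ((180304/9 + (3 - 1*9)**2/9 + 854*(3 - 1*9)/9) - 5250) + ((98975 + (20195 - 38007)) + 3560) = ((180304/9 + (3 - 9)**2/9 + 854*(3 - 9)/9) - 5250) + ((98975 - 17812) + 3560) = ((180304/9 + (1/9)*(-6)**2 + (854/9)*(-6)) - 5250) + (81163 + 3560) = ((180304/9 + (1/9)*36 - 1708/3) - 5250) + 84723 = ((180304/9 + 4 - 1708/3) - 5250) + 84723 = (175216/9 - 5250) + 84723 = 127966/9 + 84723 = 890473/9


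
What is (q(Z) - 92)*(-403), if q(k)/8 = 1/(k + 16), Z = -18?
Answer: 38688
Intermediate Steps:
q(k) = 8/(16 + k) (q(k) = 8/(k + 16) = 8/(16 + k))
(q(Z) - 92)*(-403) = (8/(16 - 18) - 92)*(-403) = (8/(-2) - 92)*(-403) = (8*(-½) - 92)*(-403) = (-4 - 92)*(-403) = -96*(-403) = 38688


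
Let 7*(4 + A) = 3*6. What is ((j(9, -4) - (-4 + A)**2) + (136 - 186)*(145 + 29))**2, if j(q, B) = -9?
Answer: 183342394225/2401 ≈ 7.6361e+7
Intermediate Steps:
A = -10/7 (A = -4 + (3*6)/7 = -4 + (1/7)*18 = -4 + 18/7 = -10/7 ≈ -1.4286)
((j(9, -4) - (-4 + A)**2) + (136 - 186)*(145 + 29))**2 = ((-9 - (-4 - 10/7)**2) + (136 - 186)*(145 + 29))**2 = ((-9 - (-38/7)**2) - 50*174)**2 = ((-9 - 1*1444/49) - 8700)**2 = ((-9 - 1444/49) - 8700)**2 = (-1885/49 - 8700)**2 = (-428185/49)**2 = 183342394225/2401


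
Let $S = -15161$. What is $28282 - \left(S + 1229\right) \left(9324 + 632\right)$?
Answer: $138735274$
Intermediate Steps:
$28282 - \left(S + 1229\right) \left(9324 + 632\right) = 28282 - \left(-15161 + 1229\right) \left(9324 + 632\right) = 28282 - \left(-13932\right) 9956 = 28282 - -138706992 = 28282 + 138706992 = 138735274$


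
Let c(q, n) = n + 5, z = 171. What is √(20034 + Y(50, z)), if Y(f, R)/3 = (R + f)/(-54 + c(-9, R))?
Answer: √298266942/122 ≈ 141.56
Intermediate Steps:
c(q, n) = 5 + n
Y(f, R) = 3*(R + f)/(-49 + R) (Y(f, R) = 3*((R + f)/(-54 + (5 + R))) = 3*((R + f)/(-49 + R)) = 3*(R + f)/(-49 + R))
√(20034 + Y(50, z)) = √(20034 + 3*(171 + 50)/(-49 + 171)) = √(20034 + 3*221/122) = √(20034 + 3*(1/122)*221) = √(20034 + 663/122) = √(2444811/122) = √298266942/122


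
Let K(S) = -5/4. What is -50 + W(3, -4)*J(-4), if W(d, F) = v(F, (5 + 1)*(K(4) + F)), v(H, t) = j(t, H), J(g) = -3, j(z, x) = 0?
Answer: -50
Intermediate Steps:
K(S) = -5/4 (K(S) = -5*¼ = -5/4)
v(H, t) = 0
W(d, F) = 0
-50 + W(3, -4)*J(-4) = -50 + 0*(-3) = -50 + 0 = -50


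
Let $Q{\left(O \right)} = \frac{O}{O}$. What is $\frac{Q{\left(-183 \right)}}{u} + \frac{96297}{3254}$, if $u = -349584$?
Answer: $\frac{16831943597}{568773168} \approx 29.593$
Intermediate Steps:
$Q{\left(O \right)} = 1$
$\frac{Q{\left(-183 \right)}}{u} + \frac{96297}{3254} = 1 \frac{1}{-349584} + \frac{96297}{3254} = 1 \left(- \frac{1}{349584}\right) + 96297 \cdot \frac{1}{3254} = - \frac{1}{349584} + \frac{96297}{3254} = \frac{16831943597}{568773168}$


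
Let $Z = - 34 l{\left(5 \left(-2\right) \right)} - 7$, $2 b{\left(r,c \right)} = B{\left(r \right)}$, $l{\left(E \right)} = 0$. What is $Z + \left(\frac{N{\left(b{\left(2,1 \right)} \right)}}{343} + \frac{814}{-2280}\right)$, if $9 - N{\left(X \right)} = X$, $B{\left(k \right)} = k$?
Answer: $- \frac{2867621}{391020} \approx -7.3337$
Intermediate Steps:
$b{\left(r,c \right)} = \frac{r}{2}$
$N{\left(X \right)} = 9 - X$
$Z = -7$ ($Z = \left(-34\right) 0 - 7 = 0 - 7 = -7$)
$Z + \left(\frac{N{\left(b{\left(2,1 \right)} \right)}}{343} + \frac{814}{-2280}\right) = -7 + \left(\frac{9 - \frac{1}{2} \cdot 2}{343} + \frac{814}{-2280}\right) = -7 + \left(\left(9 - 1\right) \frac{1}{343} + 814 \left(- \frac{1}{2280}\right)\right) = -7 - \left(\frac{407}{1140} - \left(9 - 1\right) \frac{1}{343}\right) = -7 + \left(8 \cdot \frac{1}{343} - \frac{407}{1140}\right) = -7 + \left(\frac{8}{343} - \frac{407}{1140}\right) = -7 - \frac{130481}{391020} = - \frac{2867621}{391020}$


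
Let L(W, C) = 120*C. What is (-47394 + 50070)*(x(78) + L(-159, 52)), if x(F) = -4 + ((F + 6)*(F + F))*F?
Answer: 2751859248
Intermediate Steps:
x(F) = -4 + 2*F²*(6 + F) (x(F) = -4 + ((6 + F)*(2*F))*F = -4 + (2*F*(6 + F))*F = -4 + 2*F²*(6 + F))
(-47394 + 50070)*(x(78) + L(-159, 52)) = (-47394 + 50070)*((-4 + 2*78³ + 12*78²) + 120*52) = 2676*((-4 + 2*474552 + 12*6084) + 6240) = 2676*((-4 + 949104 + 73008) + 6240) = 2676*(1022108 + 6240) = 2676*1028348 = 2751859248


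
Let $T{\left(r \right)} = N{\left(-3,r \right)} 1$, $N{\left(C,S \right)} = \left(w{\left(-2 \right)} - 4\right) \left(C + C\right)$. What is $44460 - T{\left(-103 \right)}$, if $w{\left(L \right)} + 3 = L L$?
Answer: $44442$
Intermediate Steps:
$w{\left(L \right)} = -3 + L^{2}$ ($w{\left(L \right)} = -3 + L L = -3 + L^{2}$)
$N{\left(C,S \right)} = - 6 C$ ($N{\left(C,S \right)} = \left(\left(-3 + \left(-2\right)^{2}\right) - 4\right) \left(C + C\right) = \left(\left(-3 + 4\right) - 4\right) 2 C = \left(1 - 4\right) 2 C = - 3 \cdot 2 C = - 6 C$)
$T{\left(r \right)} = 18$ ($T{\left(r \right)} = \left(-6\right) \left(-3\right) 1 = 18 \cdot 1 = 18$)
$44460 - T{\left(-103 \right)} = 44460 - 18 = 44442$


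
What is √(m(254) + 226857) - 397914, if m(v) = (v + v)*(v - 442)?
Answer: -397914 + √131353 ≈ -3.9755e+5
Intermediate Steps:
m(v) = 2*v*(-442 + v) (m(v) = (2*v)*(-442 + v) = 2*v*(-442 + v))
√(m(254) + 226857) - 397914 = √(2*254*(-442 + 254) + 226857) - 397914 = √(2*254*(-188) + 226857) - 397914 = √(-95504 + 226857) - 397914 = √131353 - 397914 = -397914 + √131353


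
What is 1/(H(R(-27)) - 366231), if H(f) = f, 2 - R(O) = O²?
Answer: -1/366958 ≈ -2.7251e-6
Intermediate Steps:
R(O) = 2 - O²
1/(H(R(-27)) - 366231) = 1/((2 - 1*(-27)²) - 366231) = 1/((2 - 1*729) - 366231) = 1/((2 - 729) - 366231) = 1/(-727 - 366231) = 1/(-366958) = -1/366958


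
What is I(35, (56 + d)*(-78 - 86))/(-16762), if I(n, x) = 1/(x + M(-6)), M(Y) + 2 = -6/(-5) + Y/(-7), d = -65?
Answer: -35/865958444 ≈ -4.0418e-8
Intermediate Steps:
M(Y) = -⅘ - Y/7 (M(Y) = -2 + (-6/(-5) + Y/(-7)) = -2 + (-6*(-⅕) + Y*(-⅐)) = -2 + (6/5 - Y/7) = -⅘ - Y/7)
I(n, x) = 1/(2/35 + x) (I(n, x) = 1/(x + (-⅘ - ⅐*(-6))) = 1/(x + (-⅘ + 6/7)) = 1/(x + 2/35) = 1/(2/35 + x))
I(35, (56 + d)*(-78 - 86))/(-16762) = (35/(2 + 35*((56 - 65)*(-78 - 86))))/(-16762) = (35/(2 + 35*(-9*(-164))))*(-1/16762) = (35/(2 + 35*1476))*(-1/16762) = (35/(2 + 51660))*(-1/16762) = (35/51662)*(-1/16762) = -35/865958444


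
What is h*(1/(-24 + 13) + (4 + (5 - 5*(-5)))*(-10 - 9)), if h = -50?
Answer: 355350/11 ≈ 32305.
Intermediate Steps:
h*(1/(-24 + 13) + (4 + (5 - 5*(-5)))*(-10 - 9)) = -50*(1/(-24 + 13) + (4 + (5 - 5*(-5)))*(-10 - 9)) = -50*(1/(-11) + (4 + (5 + 25))*(-19)) = -50*(-1/11 + (4 + 30)*(-19)) = -50*(-1/11 + 34*(-19)) = -50*(-1/11 - 646) = -50*(-7107/11) = 355350/11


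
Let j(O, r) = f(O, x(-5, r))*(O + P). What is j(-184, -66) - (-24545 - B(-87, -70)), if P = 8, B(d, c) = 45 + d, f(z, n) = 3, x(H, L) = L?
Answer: 23975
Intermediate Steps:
j(O, r) = 24 + 3*O (j(O, r) = 3*(O + 8) = 3*(8 + O) = 24 + 3*O)
j(-184, -66) - (-24545 - B(-87, -70)) = (24 + 3*(-184)) - (-24545 - (45 - 87)) = (24 - 552) - (-24545 - 1*(-42)) = -528 - (-24545 + 42) = -528 - 1*(-24503) = -528 + 24503 = 23975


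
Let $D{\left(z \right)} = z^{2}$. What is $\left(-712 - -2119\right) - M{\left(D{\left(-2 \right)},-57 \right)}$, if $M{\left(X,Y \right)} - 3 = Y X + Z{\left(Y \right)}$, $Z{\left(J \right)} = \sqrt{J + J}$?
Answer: $1632 - i \sqrt{114} \approx 1632.0 - 10.677 i$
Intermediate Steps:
$Z{\left(J \right)} = \sqrt{2} \sqrt{J}$ ($Z{\left(J \right)} = \sqrt{2 J} = \sqrt{2} \sqrt{J}$)
$M{\left(X,Y \right)} = 3 + X Y + \sqrt{2} \sqrt{Y}$ ($M{\left(X,Y \right)} = 3 + \left(Y X + \sqrt{2} \sqrt{Y}\right) = 3 + \left(X Y + \sqrt{2} \sqrt{Y}\right) = 3 + X Y + \sqrt{2} \sqrt{Y}$)
$\left(-712 - -2119\right) - M{\left(D{\left(-2 \right)},-57 \right)} = \left(-712 - -2119\right) - \left(3 + \left(-2\right)^{2} \left(-57\right) + \sqrt{2} \sqrt{-57}\right) = \left(-712 + 2119\right) - \left(3 + 4 \left(-57\right) + \sqrt{2} i \sqrt{57}\right) = 1407 - \left(3 - 228 + i \sqrt{114}\right) = 1407 - \left(-225 + i \sqrt{114}\right) = 1407 + \left(225 - i \sqrt{114}\right) = 1632 - i \sqrt{114}$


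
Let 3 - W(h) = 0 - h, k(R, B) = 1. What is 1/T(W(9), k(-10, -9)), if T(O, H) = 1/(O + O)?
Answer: 24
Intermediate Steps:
W(h) = 3 + h (W(h) = 3 - (0 - h) = 3 - (-1)*h = 3 + h)
T(O, H) = 1/(2*O)
1/T(W(9), k(-10, -9)) = 1/(1/(2*(3 + 9))) = 1/((½)/12) = 1/((½)*(1/12)) = 1/(1/24) = 24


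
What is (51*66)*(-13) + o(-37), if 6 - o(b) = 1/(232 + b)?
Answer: -8531641/195 ≈ -43752.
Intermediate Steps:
o(b) = 6 - 1/(232 + b)
(51*66)*(-13) + o(-37) = (51*66)*(-13) + (1391 + 6*(-37))/(232 - 37) = 3366*(-13) + (1391 - 222)/195 = -43758 + (1/195)*1169 = -43758 + 1169/195 = -8531641/195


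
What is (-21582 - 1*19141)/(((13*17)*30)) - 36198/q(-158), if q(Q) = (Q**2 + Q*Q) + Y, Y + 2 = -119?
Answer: -2268283201/330220410 ≈ -6.8690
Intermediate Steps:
Y = -121 (Y = -2 - 119 = -121)
q(Q) = -121 + 2*Q**2 (q(Q) = (Q**2 + Q*Q) - 121 = (Q**2 + Q**2) - 121 = 2*Q**2 - 121 = -121 + 2*Q**2)
(-21582 - 1*19141)/(((13*17)*30)) - 36198/q(-158) = (-21582 - 1*19141)/(((13*17)*30)) - 36198/(-121 + 2*(-158)**2) = (-21582 - 19141)/((221*30)) - 36198/(-121 + 2*24964) = -40723/6630 - 36198/(-121 + 49928) = -40723*1/6630 - 36198/49807 = -40723/6630 - 36198*1/49807 = -40723/6630 - 36198/49807 = -2268283201/330220410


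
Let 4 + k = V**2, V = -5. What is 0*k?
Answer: 0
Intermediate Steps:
k = 21 (k = -4 + (-5)**2 = -4 + 25 = 21)
0*k = 0*21 = 0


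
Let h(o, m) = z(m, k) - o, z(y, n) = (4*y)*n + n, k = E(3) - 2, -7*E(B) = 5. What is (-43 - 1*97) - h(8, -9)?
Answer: -227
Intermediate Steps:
E(B) = -5/7 (E(B) = -⅐*5 = -5/7)
k = -19/7 (k = -5/7 - 2 = -19/7 ≈ -2.7143)
z(y, n) = n + 4*n*y (z(y, n) = 4*n*y + n = n + 4*n*y)
h(o, m) = -19/7 - o - 76*m/7 (h(o, m) = -19*(1 + 4*m)/7 - o = (-19/7 - 76*m/7) - o = -19/7 - o - 76*m/7)
(-43 - 1*97) - h(8, -9) = (-43 - 1*97) - (-19/7 - 1*8 - 76/7*(-9)) = (-43 - 97) - (-19/7 - 8 + 684/7) = -140 - 1*87 = -140 - 87 = -227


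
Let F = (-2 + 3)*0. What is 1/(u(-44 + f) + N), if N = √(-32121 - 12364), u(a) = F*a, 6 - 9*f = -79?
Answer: -I*√44485/44485 ≈ -0.0047413*I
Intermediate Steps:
f = 85/9 (f = ⅔ - ⅑*(-79) = ⅔ + 79/9 = 85/9 ≈ 9.4444)
F = 0 (F = 1*0 = 0)
u(a) = 0 (u(a) = 0*a = 0)
N = I*√44485 (N = √(-44485) = I*√44485 ≈ 210.91*I)
1/(u(-44 + f) + N) = 1/(0 + I*√44485) = 1/(I*√44485) = -I*√44485/44485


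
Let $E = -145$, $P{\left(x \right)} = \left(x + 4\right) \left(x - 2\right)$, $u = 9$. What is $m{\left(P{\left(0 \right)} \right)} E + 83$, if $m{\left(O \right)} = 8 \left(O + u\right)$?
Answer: $-1077$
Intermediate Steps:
$P{\left(x \right)} = \left(-2 + x\right) \left(4 + x\right)$ ($P{\left(x \right)} = \left(4 + x\right) \left(-2 + x\right) = \left(-2 + x\right) \left(4 + x\right)$)
$m{\left(O \right)} = 72 + 8 O$ ($m{\left(O \right)} = 8 \left(O + 9\right) = 8 \left(9 + O\right) = 72 + 8 O$)
$m{\left(P{\left(0 \right)} \right)} E + 83 = \left(72 + 8 \left(-8 + 0^{2} + 2 \cdot 0\right)\right) \left(-145\right) + 83 = \left(72 + 8 \left(-8 + 0 + 0\right)\right) \left(-145\right) + 83 = \left(72 + 8 \left(-8\right)\right) \left(-145\right) + 83 = \left(72 - 64\right) \left(-145\right) + 83 = 8 \left(-145\right) + 83 = -1160 + 83 = -1077$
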